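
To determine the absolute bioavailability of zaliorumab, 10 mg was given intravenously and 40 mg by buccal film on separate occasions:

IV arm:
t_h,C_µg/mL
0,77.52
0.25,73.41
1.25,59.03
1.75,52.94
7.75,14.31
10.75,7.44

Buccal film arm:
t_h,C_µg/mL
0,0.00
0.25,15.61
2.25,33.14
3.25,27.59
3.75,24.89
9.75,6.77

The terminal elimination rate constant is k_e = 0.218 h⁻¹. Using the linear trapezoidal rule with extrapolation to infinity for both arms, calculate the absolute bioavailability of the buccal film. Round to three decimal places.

F = 0.144

Trapezoidal AUC_0→10.75 (IV):
  [0→0.25]: (77.52+73.41)/2 × 0.25 = 18.86625
  [0.25→1.25]: (73.41+59.03)/2 × 1 = 66.22
  [1.25→1.75]: (59.03+52.94)/2 × 0.5 = 27.9925
  [1.75→7.75]: (52.94+14.31)/2 × 6 = 201.75
  [7.75→10.75]: (14.31+7.44)/2 × 3 = 32.625
  Sum = 347.45375 µg/mL·h
IV tail: 7.44/0.218 = 34.128; AUC_iv,0→∞ = 347.45375 + 34.128 = 381.58175 µg/mL·h
Trapezoidal AUC_0→9.75 (buccal film):
  [0→0.25]: (0.00+15.61)/2 × 0.25 = 1.95125
  [0.25→2.25]: (15.61+33.14)/2 × 2 = 48.75
  [2.25→3.25]: (33.14+27.59)/2 × 1 = 30.365
  [3.25→3.75]: (27.59+24.89)/2 × 0.5 = 13.12
  [3.75→9.75]: (24.89+6.77)/2 × 6 = 94.98
  Sum = 189.16625 µg/mL·h
buccal film tail: 6.77/0.218 = 31.055; AUC_ev,0→∞ = 189.16625 + 31.055 = 220.22125 µg/mL·h
F = (AUC_ev/D_ev)/(AUC_iv/D_iv) = (220.22125/40)/(381.58175/10) = 5.50553/38.158175 = 0.1443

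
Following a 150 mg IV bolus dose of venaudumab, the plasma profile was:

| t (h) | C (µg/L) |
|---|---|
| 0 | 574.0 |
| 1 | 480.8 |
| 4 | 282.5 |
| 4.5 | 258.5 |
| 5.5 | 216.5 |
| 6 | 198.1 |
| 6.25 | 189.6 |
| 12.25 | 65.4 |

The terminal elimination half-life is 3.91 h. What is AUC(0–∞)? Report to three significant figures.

AUC = 3330 µg/L·h

Trapezoidal AUC_0→12.25:
  [0→1]: (574.0+480.8)/2 × 1 = 527.4
  [1→4]: (480.8+282.5)/2 × 3 = 1144.95
  [4→4.5]: (282.5+258.5)/2 × 0.5 = 135.25
  [4.5→5.5]: (258.5+216.5)/2 × 1 = 237.5
  [5.5→6]: (216.5+198.1)/2 × 0.5 = 103.65
  [6→6.25]: (198.1+189.6)/2 × 0.25 = 48.4625
  [6.25→12.25]: (189.6+65.4)/2 × 6 = 765.0
  Sum = 2962.2125 µg/L·h
k_e = ln2 / t½ = 0.693147 / 3.91 = 0.1773 h^-1
Extrapolated tail: C_last / k_e = 65.4 / 0.1773 = 368.866
AUC_0→∞ = 2962.2125 + 368.866 = 3331.0785 µg/L·h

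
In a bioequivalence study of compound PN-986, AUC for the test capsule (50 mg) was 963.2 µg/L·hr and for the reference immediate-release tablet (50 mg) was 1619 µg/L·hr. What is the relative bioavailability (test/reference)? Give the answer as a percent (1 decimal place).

F_rel = (AUC_test/D_test) / (AUC_ref/D_ref)
      = (963.2/50) / (1619/50)
      = 19.264 / 32.38 = 0.5949 = 59.49%

F_rel = 59.5%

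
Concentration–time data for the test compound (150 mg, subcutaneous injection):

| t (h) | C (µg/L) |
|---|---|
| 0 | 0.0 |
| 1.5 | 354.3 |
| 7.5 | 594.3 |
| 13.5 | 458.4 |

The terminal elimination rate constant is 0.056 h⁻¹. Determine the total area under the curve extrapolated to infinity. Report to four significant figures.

Trapezoidal AUC_0→13.5:
  [0→1.5]: (0.0+354.3)/2 × 1.5 = 265.725
  [1.5→7.5]: (354.3+594.3)/2 × 6 = 2845.8
  [7.5→13.5]: (594.3+458.4)/2 × 6 = 3158.1
  Sum = 6269.625 µg/L·h
Extrapolated tail: C_last / k_e = 458.4 / 0.056 = 8185.714
AUC_0→∞ = 6269.625 + 8185.714 = 14455.339 µg/L·h

AUC = 14460 µg/L·h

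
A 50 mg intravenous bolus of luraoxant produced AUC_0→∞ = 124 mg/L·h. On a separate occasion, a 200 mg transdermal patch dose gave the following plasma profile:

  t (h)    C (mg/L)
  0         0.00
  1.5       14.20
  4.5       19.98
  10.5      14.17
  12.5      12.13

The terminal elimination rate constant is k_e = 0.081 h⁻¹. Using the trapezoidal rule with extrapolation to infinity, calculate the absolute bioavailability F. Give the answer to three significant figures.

Trapezoidal AUC_0→12.5 (transdermal patch):
  [0→1.5]: (0.00+14.20)/2 × 1.5 = 10.65
  [1.5→4.5]: (14.20+19.98)/2 × 3 = 51.27
  [4.5→10.5]: (19.98+14.17)/2 × 6 = 102.45
  [10.5→12.5]: (14.17+12.13)/2 × 2 = 26.3
  Sum = 190.67 mg/L·h
Tail: C_last/k_e = 12.13/0.081 = 149.753
AUC_0→∞ (transdermal patch) = 190.67 + 149.753 = 340.423 mg/L·h
F = (AUC_ev/D_ev)/(AUC_iv/D_iv) = (340.423/200)/(124/50) = 1.702115/2.48 = 0.6863

F = 0.686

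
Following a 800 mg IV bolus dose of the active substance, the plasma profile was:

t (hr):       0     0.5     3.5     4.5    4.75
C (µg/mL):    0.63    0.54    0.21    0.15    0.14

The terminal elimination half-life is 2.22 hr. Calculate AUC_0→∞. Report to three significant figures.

Trapezoidal AUC_0→4.75:
  [0→0.5]: (0.63+0.54)/2 × 0.5 = 0.2925
  [0.5→3.5]: (0.54+0.21)/2 × 3 = 1.125
  [3.5→4.5]: (0.21+0.15)/2 × 1 = 0.18
  [4.5→4.75]: (0.15+0.14)/2 × 0.25 = 0.03625
  Sum = 1.63375 µg/mL·hr
k_e = ln2 / t½ = 0.693147 / 2.22 = 0.3122 hr^-1
Extrapolated tail: C_last / k_e = 0.14 / 0.3122 = 0.448
AUC_0→∞ = 1.63375 + 0.448 = 2.08175 µg/mL·hr

AUC = 2.08 µg/mL·hr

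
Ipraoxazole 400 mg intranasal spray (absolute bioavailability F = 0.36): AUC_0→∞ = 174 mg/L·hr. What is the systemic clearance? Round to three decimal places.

CL = 0.828 L/hr

CL = F × Dose / AUC_0→∞
   = 0.36 × 400 / 174 = 0.827586 L/hr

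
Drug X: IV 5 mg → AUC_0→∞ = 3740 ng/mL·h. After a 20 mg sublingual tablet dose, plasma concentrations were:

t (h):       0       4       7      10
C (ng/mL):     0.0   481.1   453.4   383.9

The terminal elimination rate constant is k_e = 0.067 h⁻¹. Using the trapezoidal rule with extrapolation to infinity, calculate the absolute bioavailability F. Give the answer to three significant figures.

F = 0.625

Trapezoidal AUC_0→10 (sublingual tablet):
  [0→4]: (0.0+481.1)/2 × 4 = 962.2
  [4→7]: (481.1+453.4)/2 × 3 = 1401.75
  [7→10]: (453.4+383.9)/2 × 3 = 1255.95
  Sum = 3619.9 ng/mL·h
Tail: C_last/k_e = 383.9/0.067 = 5729.851
AUC_0→∞ (sublingual tablet) = 3619.9 + 5729.851 = 9349.751 ng/mL·h
F = (AUC_ev/D_ev)/(AUC_iv/D_iv) = (9349.751/20)/(3740/5) = 467.48755/748 = 0.6250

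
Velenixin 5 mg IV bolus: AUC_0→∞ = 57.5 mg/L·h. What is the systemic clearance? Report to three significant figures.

CL = Dose_iv / AUC_0→∞
   = 5 / 57.5 = 0.0869565 L/h

CL = 0.0870 L/h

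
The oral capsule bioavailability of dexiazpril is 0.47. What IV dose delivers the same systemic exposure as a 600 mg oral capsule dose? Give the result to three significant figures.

Systemic exposure from an extravascular dose = F × D_ev, so the equivalent IV dose is F × D_ev.
D_iv = F × D_ev = 0.47 × 600 = 282 mg

D_iv = 282 mg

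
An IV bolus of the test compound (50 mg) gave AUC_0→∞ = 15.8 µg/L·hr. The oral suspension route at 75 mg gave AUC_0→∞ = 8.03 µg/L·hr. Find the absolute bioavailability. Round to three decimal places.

F = 0.339

F = (AUC_ev / D_ev) / (AUC_iv / D_iv)
  = (8.03/75) / (15.8/50)
  = 0.107067 / 0.316 = 0.3388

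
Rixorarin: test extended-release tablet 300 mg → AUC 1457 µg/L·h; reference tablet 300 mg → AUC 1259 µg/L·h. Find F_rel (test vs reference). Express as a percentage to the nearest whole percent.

F_rel = (AUC_test/D_test) / (AUC_ref/D_ref)
      = (1457/300) / (1259/300)
      = 4.85667 / 4.19667 = 1.1573 = 115.73%

F_rel = 116%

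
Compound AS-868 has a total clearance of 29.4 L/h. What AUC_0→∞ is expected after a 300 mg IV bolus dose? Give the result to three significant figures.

AUC_0→∞ = Dose_iv / CL
        = 300 / 29.4 = 10.2041 mg/L·h

AUC = 10.2 mg/L·h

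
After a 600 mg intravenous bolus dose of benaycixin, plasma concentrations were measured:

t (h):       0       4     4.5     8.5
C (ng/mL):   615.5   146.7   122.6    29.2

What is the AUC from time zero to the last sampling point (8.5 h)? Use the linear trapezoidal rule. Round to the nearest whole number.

AUC = 1895 ng/mL·h

Trapezoidal AUC_0→8.5:
  [0→4]: (615.5+146.7)/2 × 4 = 1524.4
  [4→4.5]: (146.7+122.6)/2 × 0.5 = 67.325
  [4.5→8.5]: (122.6+29.2)/2 × 4 = 303.6
  Sum = 1895.325 ng/mL·h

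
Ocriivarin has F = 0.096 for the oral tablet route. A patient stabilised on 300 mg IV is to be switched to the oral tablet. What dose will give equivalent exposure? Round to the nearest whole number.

For equal systemic exposure: F × D_ev = D_iv
D_ev = D_iv / F = 300 / 0.096 = 3125 mg

D_oral = 3125 mg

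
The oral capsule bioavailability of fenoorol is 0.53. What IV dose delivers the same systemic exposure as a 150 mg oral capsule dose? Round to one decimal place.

D_iv = 79.5 mg

Systemic exposure from an extravascular dose = F × D_ev, so the equivalent IV dose is F × D_ev.
D_iv = F × D_ev = 0.53 × 150 = 79.5 mg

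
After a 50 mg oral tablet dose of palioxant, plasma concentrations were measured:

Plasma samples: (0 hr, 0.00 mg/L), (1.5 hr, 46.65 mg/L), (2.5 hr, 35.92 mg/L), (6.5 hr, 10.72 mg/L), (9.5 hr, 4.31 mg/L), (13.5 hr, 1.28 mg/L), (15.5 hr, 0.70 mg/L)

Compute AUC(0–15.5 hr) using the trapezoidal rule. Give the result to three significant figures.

Trapezoidal AUC_0→15.5:
  [0→1.5]: (0.00+46.65)/2 × 1.5 = 34.9875
  [1.5→2.5]: (46.65+35.92)/2 × 1 = 41.285
  [2.5→6.5]: (35.92+10.72)/2 × 4 = 93.28
  [6.5→9.5]: (10.72+4.31)/2 × 3 = 22.545
  [9.5→13.5]: (4.31+1.28)/2 × 4 = 11.18
  [13.5→15.5]: (1.28+0.70)/2 × 2 = 1.98
  Sum = 205.2575 mg/L·hr

AUC = 205 mg/L·hr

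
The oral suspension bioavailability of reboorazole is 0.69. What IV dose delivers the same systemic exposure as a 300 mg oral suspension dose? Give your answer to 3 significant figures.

D_iv = 207 mg

Systemic exposure from an extravascular dose = F × D_ev, so the equivalent IV dose is F × D_ev.
D_iv = F × D_ev = 0.69 × 300 = 207 mg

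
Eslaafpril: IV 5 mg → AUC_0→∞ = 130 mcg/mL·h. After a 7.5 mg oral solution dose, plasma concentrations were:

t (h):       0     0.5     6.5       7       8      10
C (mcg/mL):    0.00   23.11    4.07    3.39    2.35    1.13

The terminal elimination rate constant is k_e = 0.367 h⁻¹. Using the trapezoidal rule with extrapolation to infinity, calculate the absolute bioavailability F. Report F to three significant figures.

F = 0.506

Trapezoidal AUC_0→10 (oral solution):
  [0→0.5]: (0.00+23.11)/2 × 0.5 = 5.7775
  [0.5→6.5]: (23.11+4.07)/2 × 6 = 81.54
  [6.5→7]: (4.07+3.39)/2 × 0.5 = 1.865
  [7→8]: (3.39+2.35)/2 × 1 = 2.87
  [8→10]: (2.35+1.13)/2 × 2 = 3.48
  Sum = 95.5325 mcg/mL·h
Tail: C_last/k_e = 1.13/0.367 = 3.079
AUC_0→∞ (oral solution) = 95.5325 + 3.079 = 98.6115 mcg/mL·h
F = (AUC_ev/D_ev)/(AUC_iv/D_iv) = (98.6115/7.5)/(130/5) = 13.1482/26 = 0.5057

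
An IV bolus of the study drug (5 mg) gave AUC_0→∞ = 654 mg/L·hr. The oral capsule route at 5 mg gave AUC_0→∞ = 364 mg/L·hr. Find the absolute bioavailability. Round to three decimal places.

F = (AUC_ev / D_ev) / (AUC_iv / D_iv)
  = (364/5) / (654/5)
  = 72.8 / 130.8 = 0.5566

F = 0.557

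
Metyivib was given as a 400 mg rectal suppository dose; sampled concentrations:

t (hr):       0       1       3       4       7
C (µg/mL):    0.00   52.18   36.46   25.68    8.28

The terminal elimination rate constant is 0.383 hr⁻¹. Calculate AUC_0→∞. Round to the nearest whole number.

AUC = 218 µg/mL·hr

Trapezoidal AUC_0→7:
  [0→1]: (0.00+52.18)/2 × 1 = 26.09
  [1→3]: (52.18+36.46)/2 × 2 = 88.64
  [3→4]: (36.46+25.68)/2 × 1 = 31.07
  [4→7]: (25.68+8.28)/2 × 3 = 50.94
  Sum = 196.74 µg/mL·hr
Extrapolated tail: C_last / k_e = 8.28 / 0.383 = 21.619
AUC_0→∞ = 196.74 + 21.619 = 218.359 µg/mL·hr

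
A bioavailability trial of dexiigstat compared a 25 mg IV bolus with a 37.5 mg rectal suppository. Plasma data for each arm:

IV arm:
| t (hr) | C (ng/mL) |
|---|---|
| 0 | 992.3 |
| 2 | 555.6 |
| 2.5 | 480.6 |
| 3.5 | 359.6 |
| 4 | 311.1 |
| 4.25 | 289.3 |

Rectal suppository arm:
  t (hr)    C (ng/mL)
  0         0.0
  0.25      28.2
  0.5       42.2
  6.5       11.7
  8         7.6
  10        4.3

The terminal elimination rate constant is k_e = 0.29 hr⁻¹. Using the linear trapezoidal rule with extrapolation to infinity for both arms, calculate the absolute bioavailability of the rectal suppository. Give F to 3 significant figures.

Trapezoidal AUC_0→4.25 (IV):
  [0→2]: (992.3+555.6)/2 × 2 = 1547.9
  [2→2.5]: (555.6+480.6)/2 × 0.5 = 259.05
  [2.5→3.5]: (480.6+359.6)/2 × 1 = 420.1
  [3.5→4]: (359.6+311.1)/2 × 0.5 = 167.675
  [4→4.25]: (311.1+289.3)/2 × 0.25 = 75.05
  Sum = 2469.775 ng/mL·hr
IV tail: 289.3/0.29 = 997.586; AUC_iv,0→∞ = 2469.775 + 997.586 = 3467.361 ng/mL·hr
Trapezoidal AUC_0→10 (rectal suppository):
  [0→0.25]: (0.0+28.2)/2 × 0.25 = 3.525
  [0.25→0.5]: (28.2+42.2)/2 × 0.25 = 8.8
  [0.5→6.5]: (42.2+11.7)/2 × 6 = 161.7
  [6.5→8]: (11.7+7.6)/2 × 1.5 = 14.475
  [8→10]: (7.6+4.3)/2 × 2 = 11.9
  Sum = 200.4 ng/mL·hr
rectal suppository tail: 4.3/0.29 = 14.828; AUC_ev,0→∞ = 200.4 + 14.828 = 215.228 ng/mL·hr
F = (AUC_ev/D_ev)/(AUC_iv/D_iv) = (215.228/37.5)/(3467.361/25) = 5.73941/138.69444 = 0.0414

F = 0.0414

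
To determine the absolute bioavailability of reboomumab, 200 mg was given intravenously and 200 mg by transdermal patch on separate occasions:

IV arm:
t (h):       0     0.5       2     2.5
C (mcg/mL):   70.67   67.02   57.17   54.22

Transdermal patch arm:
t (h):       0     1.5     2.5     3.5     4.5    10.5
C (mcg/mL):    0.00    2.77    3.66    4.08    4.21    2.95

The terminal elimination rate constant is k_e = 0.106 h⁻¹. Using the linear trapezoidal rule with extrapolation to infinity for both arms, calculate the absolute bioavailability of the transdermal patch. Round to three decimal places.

Trapezoidal AUC_0→2.5 (IV):
  [0→0.5]: (70.67+67.02)/2 × 0.5 = 34.4225
  [0.5→2]: (67.02+57.17)/2 × 1.5 = 93.1425
  [2→2.5]: (57.17+54.22)/2 × 0.5 = 27.8475
  Sum = 155.4125 mcg/mL·h
IV tail: 54.22/0.106 = 511.509; AUC_iv,0→∞ = 155.4125 + 511.509 = 666.9215 mcg/mL·h
Trapezoidal AUC_0→10.5 (transdermal patch):
  [0→1.5]: (0.00+2.77)/2 × 1.5 = 2.0775
  [1.5→2.5]: (2.77+3.66)/2 × 1 = 3.215
  [2.5→3.5]: (3.66+4.08)/2 × 1 = 3.87
  [3.5→4.5]: (4.08+4.21)/2 × 1 = 4.145
  [4.5→10.5]: (4.21+2.95)/2 × 6 = 21.48
  Sum = 34.7875 mcg/mL·h
transdermal patch tail: 2.95/0.106 = 27.830; AUC_ev,0→∞ = 34.7875 + 27.830 = 62.6175 mcg/mL·h
F = (AUC_ev/D_ev)/(AUC_iv/D_iv) = (62.6175/200)/(666.9215/200) = 0.3130875/3.3346075 = 0.0939

F = 0.094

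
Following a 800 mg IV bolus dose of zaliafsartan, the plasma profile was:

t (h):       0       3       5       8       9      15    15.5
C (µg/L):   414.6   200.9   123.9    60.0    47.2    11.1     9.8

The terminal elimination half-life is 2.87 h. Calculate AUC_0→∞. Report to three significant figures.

AUC = 1800 µg/L·h

Trapezoidal AUC_0→15.5:
  [0→3]: (414.6+200.9)/2 × 3 = 923.25
  [3→5]: (200.9+123.9)/2 × 2 = 324.8
  [5→8]: (123.9+60.0)/2 × 3 = 275.85
  [8→9]: (60.0+47.2)/2 × 1 = 53.6
  [9→15]: (47.2+11.1)/2 × 6 = 174.9
  [15→15.5]: (11.1+9.8)/2 × 0.5 = 5.225
  Sum = 1757.625 µg/L·h
k_e = ln2 / t½ = 0.693147 / 2.87 = 0.2415 h^-1
Extrapolated tail: C_last / k_e = 9.8 / 0.2415 = 40.580
AUC_0→∞ = 1757.625 + 40.580 = 1798.205 µg/L·h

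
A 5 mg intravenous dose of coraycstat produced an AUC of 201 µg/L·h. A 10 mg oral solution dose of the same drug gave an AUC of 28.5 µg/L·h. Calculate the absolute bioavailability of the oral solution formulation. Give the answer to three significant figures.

F = (AUC_ev / D_ev) / (AUC_iv / D_iv)
  = (28.5/10) / (201/5)
  = 2.85 / 40.2 = 0.0709

F = 0.0709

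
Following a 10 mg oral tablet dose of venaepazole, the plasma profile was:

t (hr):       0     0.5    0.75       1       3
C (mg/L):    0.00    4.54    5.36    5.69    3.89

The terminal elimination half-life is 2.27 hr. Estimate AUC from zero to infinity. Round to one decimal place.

Trapezoidal AUC_0→3:
  [0→0.5]: (0.00+4.54)/2 × 0.5 = 1.135
  [0.5→0.75]: (4.54+5.36)/2 × 0.25 = 1.2375
  [0.75→1]: (5.36+5.69)/2 × 0.25 = 1.38125
  [1→3]: (5.69+3.89)/2 × 2 = 9.58
  Sum = 13.33375 mg/L·hr
k_e = ln2 / t½ = 0.693147 / 2.27 = 0.3054 hr^-1
Extrapolated tail: C_last / k_e = 3.89 / 0.3054 = 12.737
AUC_0→∞ = 13.33375 + 12.737 = 26.07075 mg/L·hr

AUC = 26.1 mg/L·hr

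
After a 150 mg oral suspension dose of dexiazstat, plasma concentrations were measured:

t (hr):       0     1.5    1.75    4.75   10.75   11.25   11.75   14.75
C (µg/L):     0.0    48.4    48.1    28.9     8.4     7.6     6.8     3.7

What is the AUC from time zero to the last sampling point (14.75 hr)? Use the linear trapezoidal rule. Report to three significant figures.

AUC = 299 µg/L·hr

Trapezoidal AUC_0→14.75:
  [0→1.5]: (0.0+48.4)/2 × 1.5 = 36.3
  [1.5→1.75]: (48.4+48.1)/2 × 0.25 = 12.0625
  [1.75→4.75]: (48.1+28.9)/2 × 3 = 115.5
  [4.75→10.75]: (28.9+8.4)/2 × 6 = 111.9
  [10.75→11.25]: (8.4+7.6)/2 × 0.5 = 4.0
  [11.25→11.75]: (7.6+6.8)/2 × 0.5 = 3.6
  [11.75→14.75]: (6.8+3.7)/2 × 3 = 15.75
  Sum = 299.1125 µg/L·hr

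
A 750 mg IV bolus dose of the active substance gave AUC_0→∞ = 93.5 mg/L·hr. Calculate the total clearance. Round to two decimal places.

CL = Dose_iv / AUC_0→∞
   = 750 / 93.5 = 8.02139 L/hr

CL = 8.02 L/hr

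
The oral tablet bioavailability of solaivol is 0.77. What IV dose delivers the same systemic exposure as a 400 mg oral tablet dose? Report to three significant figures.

D_iv = 308 mg

Systemic exposure from an extravascular dose = F × D_ev, so the equivalent IV dose is F × D_ev.
D_iv = F × D_ev = 0.77 × 400 = 308 mg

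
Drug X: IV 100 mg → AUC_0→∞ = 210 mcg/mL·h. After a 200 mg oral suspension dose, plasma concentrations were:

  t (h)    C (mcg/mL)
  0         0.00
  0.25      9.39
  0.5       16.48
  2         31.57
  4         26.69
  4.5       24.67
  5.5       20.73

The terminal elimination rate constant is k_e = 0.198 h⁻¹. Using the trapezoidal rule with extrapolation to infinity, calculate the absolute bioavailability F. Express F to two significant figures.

F = 0.57

Trapezoidal AUC_0→5.5 (oral suspension):
  [0→0.25]: (0.00+9.39)/2 × 0.25 = 1.17375
  [0.25→0.5]: (9.39+16.48)/2 × 0.25 = 3.23375
  [0.5→2]: (16.48+31.57)/2 × 1.5 = 36.0375
  [2→4]: (31.57+26.69)/2 × 2 = 58.26
  [4→4.5]: (26.69+24.67)/2 × 0.5 = 12.84
  [4.5→5.5]: (24.67+20.73)/2 × 1 = 22.7
  Sum = 134.245 mcg/mL·h
Tail: C_last/k_e = 20.73/0.198 = 104.697
AUC_0→∞ (oral suspension) = 134.245 + 104.697 = 238.942 mcg/mL·h
F = (AUC_ev/D_ev)/(AUC_iv/D_iv) = (238.942/200)/(210/100) = 1.19471/2.1 = 0.5689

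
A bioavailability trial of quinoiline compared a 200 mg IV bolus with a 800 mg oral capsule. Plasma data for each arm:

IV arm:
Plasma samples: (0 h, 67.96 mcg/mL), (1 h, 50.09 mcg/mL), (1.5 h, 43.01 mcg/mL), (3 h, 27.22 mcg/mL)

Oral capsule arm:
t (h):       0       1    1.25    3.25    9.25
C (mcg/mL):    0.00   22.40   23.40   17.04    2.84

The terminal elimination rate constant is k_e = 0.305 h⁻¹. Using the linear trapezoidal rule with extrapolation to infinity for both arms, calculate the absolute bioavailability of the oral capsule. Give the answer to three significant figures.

Trapezoidal AUC_0→3 (IV):
  [0→1]: (67.96+50.09)/2 × 1 = 59.025
  [1→1.5]: (50.09+43.01)/2 × 0.5 = 23.275
  [1.5→3]: (43.01+27.22)/2 × 1.5 = 52.6725
  Sum = 134.9725 mcg/mL·h
IV tail: 27.22/0.305 = 89.246; AUC_iv,0→∞ = 134.9725 + 89.246 = 224.2185 mcg/mL·h
Trapezoidal AUC_0→9.25 (oral capsule):
  [0→1]: (0.00+22.40)/2 × 1 = 11.2
  [1→1.25]: (22.40+23.40)/2 × 0.25 = 5.725
  [1.25→3.25]: (23.40+17.04)/2 × 2 = 40.44
  [3.25→9.25]: (17.04+2.84)/2 × 6 = 59.64
  Sum = 117.005 mcg/mL·h
oral capsule tail: 2.84/0.305 = 9.311; AUC_ev,0→∞ = 117.005 + 9.311 = 126.316 mcg/mL·h
F = (AUC_ev/D_ev)/(AUC_iv/D_iv) = (126.316/800)/(224.2185/200) = 0.157895/1.1210925 = 0.1408

F = 0.141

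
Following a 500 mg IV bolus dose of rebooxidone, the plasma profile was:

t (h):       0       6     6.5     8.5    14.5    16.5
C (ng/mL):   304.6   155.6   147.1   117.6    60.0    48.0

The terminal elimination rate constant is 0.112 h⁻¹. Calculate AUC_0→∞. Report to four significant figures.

Trapezoidal AUC_0→16.5:
  [0→6]: (304.6+155.6)/2 × 6 = 1380.6
  [6→6.5]: (155.6+147.1)/2 × 0.5 = 75.675
  [6.5→8.5]: (147.1+117.6)/2 × 2 = 264.7
  [8.5→14.5]: (117.6+60.0)/2 × 6 = 532.8
  [14.5→16.5]: (60.0+48.0)/2 × 2 = 108.0
  Sum = 2361.775 ng/mL·h
Extrapolated tail: C_last / k_e = 48.0 / 0.112 = 428.571
AUC_0→∞ = 2361.775 + 428.571 = 2790.346 ng/mL·h

AUC = 2790 ng/mL·h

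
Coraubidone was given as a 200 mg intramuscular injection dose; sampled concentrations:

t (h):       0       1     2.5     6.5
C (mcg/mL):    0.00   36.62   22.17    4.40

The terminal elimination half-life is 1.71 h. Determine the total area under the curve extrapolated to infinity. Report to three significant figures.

Trapezoidal AUC_0→6.5:
  [0→1]: (0.00+36.62)/2 × 1 = 18.31
  [1→2.5]: (36.62+22.17)/2 × 1.5 = 44.0925
  [2.5→6.5]: (22.17+4.40)/2 × 4 = 53.14
  Sum = 115.5425 mcg/mL·h
k_e = ln2 / t½ = 0.693147 / 1.71 = 0.4053 h^-1
Extrapolated tail: C_last / k_e = 4.40 / 0.4053 = 10.856
AUC_0→∞ = 115.5425 + 10.856 = 126.3985 mcg/mL·h

AUC = 126 mcg/mL·h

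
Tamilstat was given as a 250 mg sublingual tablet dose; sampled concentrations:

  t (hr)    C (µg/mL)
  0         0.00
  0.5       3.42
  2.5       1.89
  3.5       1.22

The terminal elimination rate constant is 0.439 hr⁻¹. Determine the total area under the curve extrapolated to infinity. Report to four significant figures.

AUC = 10.50 µg/mL·hr

Trapezoidal AUC_0→3.5:
  [0→0.5]: (0.00+3.42)/2 × 0.5 = 0.855
  [0.5→2.5]: (3.42+1.89)/2 × 2 = 5.31
  [2.5→3.5]: (1.89+1.22)/2 × 1 = 1.555
  Sum = 7.72 µg/mL·hr
Extrapolated tail: C_last / k_e = 1.22 / 0.439 = 2.779
AUC_0→∞ = 7.72 + 2.779 = 10.499 µg/mL·hr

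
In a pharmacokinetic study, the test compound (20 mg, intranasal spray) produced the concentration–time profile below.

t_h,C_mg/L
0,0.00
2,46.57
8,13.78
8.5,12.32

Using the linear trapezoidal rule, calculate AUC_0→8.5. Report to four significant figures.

Trapezoidal AUC_0→8.5:
  [0→2]: (0.00+46.57)/2 × 2 = 46.57
  [2→8]: (46.57+13.78)/2 × 6 = 181.05
  [8→8.5]: (13.78+12.32)/2 × 0.5 = 6.525
  Sum = 234.145 mg/L·h

AUC = 234.1 mg/L·h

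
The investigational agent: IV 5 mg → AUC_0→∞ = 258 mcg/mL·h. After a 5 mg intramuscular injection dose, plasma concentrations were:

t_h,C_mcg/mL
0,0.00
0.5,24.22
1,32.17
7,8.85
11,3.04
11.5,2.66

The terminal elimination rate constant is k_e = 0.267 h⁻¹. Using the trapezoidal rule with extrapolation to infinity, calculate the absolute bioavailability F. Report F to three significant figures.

Trapezoidal AUC_0→11.5 (intramuscular injection):
  [0→0.5]: (0.00+24.22)/2 × 0.5 = 6.055
  [0.5→1]: (24.22+32.17)/2 × 0.5 = 14.0975
  [1→7]: (32.17+8.85)/2 × 6 = 123.06
  [7→11]: (8.85+3.04)/2 × 4 = 23.78
  [11→11.5]: (3.04+2.66)/2 × 0.5 = 1.425
  Sum = 168.4175 mcg/mL·h
Tail: C_last/k_e = 2.66/0.267 = 9.963
AUC_0→∞ (intramuscular injection) = 168.4175 + 9.963 = 178.3805 mcg/mL·h
F = (AUC_ev/D_ev)/(AUC_iv/D_iv) = (178.3805/5)/(258/5) = 35.6761/51.6 = 0.6914

F = 0.691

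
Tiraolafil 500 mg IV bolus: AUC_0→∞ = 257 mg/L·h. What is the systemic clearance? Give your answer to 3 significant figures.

CL = Dose_iv / AUC_0→∞
   = 500 / 257 = 1.94553 L/h

CL = 1.95 L/h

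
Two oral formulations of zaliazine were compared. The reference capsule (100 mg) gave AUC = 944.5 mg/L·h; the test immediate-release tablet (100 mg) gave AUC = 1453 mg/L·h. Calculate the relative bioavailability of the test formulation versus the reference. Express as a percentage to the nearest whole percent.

F_rel = (AUC_test/D_test) / (AUC_ref/D_ref)
      = (1453/100) / (944.5/100)
      = 14.53 / 9.445 = 1.5384 = 153.84%

F_rel = 154%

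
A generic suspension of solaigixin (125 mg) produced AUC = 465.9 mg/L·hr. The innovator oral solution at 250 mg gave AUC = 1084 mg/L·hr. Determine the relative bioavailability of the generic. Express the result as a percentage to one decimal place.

F_rel = 86.0%

F_rel = (AUC_test/D_test) / (AUC_ref/D_ref)
      = (465.9/125) / (1084/250)
      = 3.7272 / 4.336 = 0.8596 = 85.96%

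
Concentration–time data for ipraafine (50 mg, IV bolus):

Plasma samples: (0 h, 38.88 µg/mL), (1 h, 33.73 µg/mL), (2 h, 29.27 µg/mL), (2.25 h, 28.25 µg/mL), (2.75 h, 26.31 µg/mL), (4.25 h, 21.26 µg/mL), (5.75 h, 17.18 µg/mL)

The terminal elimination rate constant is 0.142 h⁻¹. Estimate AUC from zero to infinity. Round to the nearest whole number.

AUC = 274 µg/mL·h

Trapezoidal AUC_0→5.75:
  [0→1]: (38.88+33.73)/2 × 1 = 36.305
  [1→2]: (33.73+29.27)/2 × 1 = 31.5
  [2→2.25]: (29.27+28.25)/2 × 0.25 = 7.19
  [2.25→2.75]: (28.25+26.31)/2 × 0.5 = 13.64
  [2.75→4.25]: (26.31+21.26)/2 × 1.5 = 35.6775
  [4.25→5.75]: (21.26+17.18)/2 × 1.5 = 28.83
  Sum = 153.1425 µg/mL·h
Extrapolated tail: C_last / k_e = 17.18 / 0.142 = 120.986
AUC_0→∞ = 153.1425 + 120.986 = 274.1285 µg/mL·h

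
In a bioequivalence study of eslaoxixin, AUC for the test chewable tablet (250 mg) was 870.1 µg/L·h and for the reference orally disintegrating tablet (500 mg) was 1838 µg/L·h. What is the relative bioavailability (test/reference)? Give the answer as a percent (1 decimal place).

F_rel = 94.7%

F_rel = (AUC_test/D_test) / (AUC_ref/D_ref)
      = (870.1/250) / (1838/500)
      = 3.4804 / 3.676 = 0.9468 = 94.68%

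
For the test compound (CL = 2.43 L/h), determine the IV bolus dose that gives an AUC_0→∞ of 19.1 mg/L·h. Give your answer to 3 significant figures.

Dose_iv = CL × AUC_0→∞
     = 2.43 × 19.1 = 46.413 mg

Dose = 46.4 mg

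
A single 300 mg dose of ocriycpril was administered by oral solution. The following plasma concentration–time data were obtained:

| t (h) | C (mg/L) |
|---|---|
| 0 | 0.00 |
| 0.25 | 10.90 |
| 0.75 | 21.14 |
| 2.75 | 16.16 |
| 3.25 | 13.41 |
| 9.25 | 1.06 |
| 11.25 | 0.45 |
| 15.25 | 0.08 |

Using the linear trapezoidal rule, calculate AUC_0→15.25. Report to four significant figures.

Trapezoidal AUC_0→15.25:
  [0→0.25]: (0.00+10.90)/2 × 0.25 = 1.3625
  [0.25→0.75]: (10.90+21.14)/2 × 0.5 = 8.01
  [0.75→2.75]: (21.14+16.16)/2 × 2 = 37.3
  [2.75→3.25]: (16.16+13.41)/2 × 0.5 = 7.3925
  [3.25→9.25]: (13.41+1.06)/2 × 6 = 43.41
  [9.25→11.25]: (1.06+0.45)/2 × 2 = 1.51
  [11.25→15.25]: (0.45+0.08)/2 × 4 = 1.06
  Sum = 100.045 mg/L·h

AUC = 100.0 mg/L·h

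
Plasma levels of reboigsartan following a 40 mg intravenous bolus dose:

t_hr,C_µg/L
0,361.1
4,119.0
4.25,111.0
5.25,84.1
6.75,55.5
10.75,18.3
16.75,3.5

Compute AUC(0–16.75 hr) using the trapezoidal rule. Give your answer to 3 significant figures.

AUC = 1400 µg/L·hr

Trapezoidal AUC_0→16.75:
  [0→4]: (361.1+119.0)/2 × 4 = 960.2
  [4→4.25]: (119.0+111.0)/2 × 0.25 = 28.75
  [4.25→5.25]: (111.0+84.1)/2 × 1 = 97.55
  [5.25→6.75]: (84.1+55.5)/2 × 1.5 = 104.7
  [6.75→10.75]: (55.5+18.3)/2 × 4 = 147.6
  [10.75→16.75]: (18.3+3.5)/2 × 6 = 65.4
  Sum = 1404.2 µg/L·hr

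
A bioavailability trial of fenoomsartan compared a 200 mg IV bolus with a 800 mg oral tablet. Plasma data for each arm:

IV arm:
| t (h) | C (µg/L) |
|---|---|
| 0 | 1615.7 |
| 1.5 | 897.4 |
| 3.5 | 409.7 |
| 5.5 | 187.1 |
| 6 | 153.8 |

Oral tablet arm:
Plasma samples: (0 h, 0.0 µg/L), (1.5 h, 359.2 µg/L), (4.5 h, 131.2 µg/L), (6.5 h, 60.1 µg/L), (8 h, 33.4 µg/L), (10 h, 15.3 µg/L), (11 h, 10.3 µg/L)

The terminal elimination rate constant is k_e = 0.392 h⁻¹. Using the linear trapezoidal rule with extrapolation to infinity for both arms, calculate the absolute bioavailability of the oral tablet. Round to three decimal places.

F = 0.079

Trapezoidal AUC_0→6 (IV):
  [0→1.5]: (1615.7+897.4)/2 × 1.5 = 1884.825
  [1.5→3.5]: (897.4+409.7)/2 × 2 = 1307.1
  [3.5→5.5]: (409.7+187.1)/2 × 2 = 596.8
  [5.5→6]: (187.1+153.8)/2 × 0.5 = 85.225
  Sum = 3873.95 µg/L·h
IV tail: 153.8/0.392 = 392.347; AUC_iv,0→∞ = 3873.95 + 392.347 = 4266.297 µg/L·h
Trapezoidal AUC_0→11 (oral tablet):
  [0→1.5]: (0.0+359.2)/2 × 1.5 = 269.4
  [1.5→4.5]: (359.2+131.2)/2 × 3 = 735.6
  [4.5→6.5]: (131.2+60.1)/2 × 2 = 191.3
  [6.5→8]: (60.1+33.4)/2 × 1.5 = 70.125
  [8→10]: (33.4+15.3)/2 × 2 = 48.7
  [10→11]: (15.3+10.3)/2 × 1 = 12.8
  Sum = 1327.925 µg/L·h
oral tablet tail: 10.3/0.392 = 26.276; AUC_ev,0→∞ = 1327.925 + 26.276 = 1354.201 µg/L·h
F = (AUC_ev/D_ev)/(AUC_iv/D_iv) = (1354.201/800)/(4266.297/200) = 1.69275/21.331485 = 0.0794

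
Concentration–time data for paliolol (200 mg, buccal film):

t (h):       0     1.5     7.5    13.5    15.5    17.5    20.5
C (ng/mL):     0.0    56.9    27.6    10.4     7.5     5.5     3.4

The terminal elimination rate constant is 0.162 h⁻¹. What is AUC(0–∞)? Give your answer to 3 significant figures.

AUC = 475 ng/mL·h

Trapezoidal AUC_0→20.5:
  [0→1.5]: (0.0+56.9)/2 × 1.5 = 42.675
  [1.5→7.5]: (56.9+27.6)/2 × 6 = 253.5
  [7.5→13.5]: (27.6+10.4)/2 × 6 = 114.0
  [13.5→15.5]: (10.4+7.5)/2 × 2 = 17.9
  [15.5→17.5]: (7.5+5.5)/2 × 2 = 13.0
  [17.5→20.5]: (5.5+3.4)/2 × 3 = 13.35
  Sum = 454.425 ng/mL·h
Extrapolated tail: C_last / k_e = 3.4 / 0.162 = 20.988
AUC_0→∞ = 454.425 + 20.988 = 475.413 ng/mL·h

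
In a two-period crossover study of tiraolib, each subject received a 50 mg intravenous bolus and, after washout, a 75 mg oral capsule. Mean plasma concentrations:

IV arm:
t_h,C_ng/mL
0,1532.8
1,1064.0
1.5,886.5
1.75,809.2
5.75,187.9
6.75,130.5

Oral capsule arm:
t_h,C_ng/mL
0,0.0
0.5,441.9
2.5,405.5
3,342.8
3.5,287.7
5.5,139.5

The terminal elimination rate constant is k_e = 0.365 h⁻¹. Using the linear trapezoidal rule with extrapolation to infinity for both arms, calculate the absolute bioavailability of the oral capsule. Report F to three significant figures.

F = 0.312

Trapezoidal AUC_0→6.75 (IV):
  [0→1]: (1532.8+1064.0)/2 × 1 = 1298.4
  [1→1.5]: (1064.0+886.5)/2 × 0.5 = 487.625
  [1.5→1.75]: (886.5+809.2)/2 × 0.25 = 211.9625
  [1.75→5.75]: (809.2+187.9)/2 × 4 = 1994.2
  [5.75→6.75]: (187.9+130.5)/2 × 1 = 159.2
  Sum = 4151.3875 ng/mL·h
IV tail: 130.5/0.365 = 357.534; AUC_iv,0→∞ = 4151.3875 + 357.534 = 4508.9215 ng/mL·h
Trapezoidal AUC_0→5.5 (oral capsule):
  [0→0.5]: (0.0+441.9)/2 × 0.5 = 110.475
  [0.5→2.5]: (441.9+405.5)/2 × 2 = 847.4
  [2.5→3]: (405.5+342.8)/2 × 0.5 = 187.075
  [3→3.5]: (342.8+287.7)/2 × 0.5 = 157.625
  [3.5→5.5]: (287.7+139.5)/2 × 2 = 427.2
  Sum = 1729.775 ng/mL·h
oral capsule tail: 139.5/0.365 = 382.192; AUC_ev,0→∞ = 1729.775 + 382.192 = 2111.967 ng/mL·h
F = (AUC_ev/D_ev)/(AUC_iv/D_iv) = (2111.967/75)/(4508.9215/50) = 28.15956/90.17843 = 0.3123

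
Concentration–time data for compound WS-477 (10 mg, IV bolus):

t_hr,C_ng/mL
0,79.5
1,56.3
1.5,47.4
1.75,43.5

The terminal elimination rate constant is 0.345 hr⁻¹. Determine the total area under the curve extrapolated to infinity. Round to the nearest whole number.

AUC = 231 ng/mL·hr

Trapezoidal AUC_0→1.75:
  [0→1]: (79.5+56.3)/2 × 1 = 67.9
  [1→1.5]: (56.3+47.4)/2 × 0.5 = 25.925
  [1.5→1.75]: (47.4+43.5)/2 × 0.25 = 11.3625
  Sum = 105.1875 ng/mL·hr
Extrapolated tail: C_last / k_e = 43.5 / 0.345 = 126.087
AUC_0→∞ = 105.1875 + 126.087 = 231.2745 ng/mL·hr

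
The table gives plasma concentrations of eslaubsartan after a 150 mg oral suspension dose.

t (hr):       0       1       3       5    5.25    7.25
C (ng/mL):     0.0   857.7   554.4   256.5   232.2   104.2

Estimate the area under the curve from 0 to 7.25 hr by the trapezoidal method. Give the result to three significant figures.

AUC = 3050 ng/mL·hr

Trapezoidal AUC_0→7.25:
  [0→1]: (0.0+857.7)/2 × 1 = 428.85
  [1→3]: (857.7+554.4)/2 × 2 = 1412.1
  [3→5]: (554.4+256.5)/2 × 2 = 810.9
  [5→5.25]: (256.5+232.2)/2 × 0.25 = 61.0875
  [5.25→7.25]: (232.2+104.2)/2 × 2 = 336.4
  Sum = 3049.3375 ng/mL·hr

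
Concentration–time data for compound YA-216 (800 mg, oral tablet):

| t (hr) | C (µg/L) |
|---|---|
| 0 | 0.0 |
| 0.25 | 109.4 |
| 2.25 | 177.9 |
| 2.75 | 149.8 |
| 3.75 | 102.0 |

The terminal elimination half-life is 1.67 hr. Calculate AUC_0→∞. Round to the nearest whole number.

AUC = 755 µg/L·hr

Trapezoidal AUC_0→3.75:
  [0→0.25]: (0.0+109.4)/2 × 0.25 = 13.675
  [0.25→2.25]: (109.4+177.9)/2 × 2 = 287.3
  [2.25→2.75]: (177.9+149.8)/2 × 0.5 = 81.925
  [2.75→3.75]: (149.8+102.0)/2 × 1 = 125.9
  Sum = 508.8 µg/L·hr
k_e = ln2 / t½ = 0.693147 / 1.67 = 0.4151 hr^-1
Extrapolated tail: C_last / k_e = 102.0 / 0.4151 = 245.724
AUC_0→∞ = 508.8 + 245.724 = 754.524 µg/L·hr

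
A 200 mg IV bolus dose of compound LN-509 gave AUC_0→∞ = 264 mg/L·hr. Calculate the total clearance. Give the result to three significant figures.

CL = Dose_iv / AUC_0→∞
   = 200 / 264 = 0.757576 L/hr

CL = 0.758 L/hr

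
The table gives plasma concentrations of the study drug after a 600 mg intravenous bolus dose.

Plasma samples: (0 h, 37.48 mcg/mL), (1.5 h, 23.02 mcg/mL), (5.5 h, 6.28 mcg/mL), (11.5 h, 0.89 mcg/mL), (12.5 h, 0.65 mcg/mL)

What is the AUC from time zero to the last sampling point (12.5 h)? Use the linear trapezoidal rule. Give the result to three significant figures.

Trapezoidal AUC_0→12.5:
  [0→1.5]: (37.48+23.02)/2 × 1.5 = 45.375
  [1.5→5.5]: (23.02+6.28)/2 × 4 = 58.6
  [5.5→11.5]: (6.28+0.89)/2 × 6 = 21.51
  [11.5→12.5]: (0.89+0.65)/2 × 1 = 0.77
  Sum = 126.255 mcg/mL·h

AUC = 126 mcg/mL·h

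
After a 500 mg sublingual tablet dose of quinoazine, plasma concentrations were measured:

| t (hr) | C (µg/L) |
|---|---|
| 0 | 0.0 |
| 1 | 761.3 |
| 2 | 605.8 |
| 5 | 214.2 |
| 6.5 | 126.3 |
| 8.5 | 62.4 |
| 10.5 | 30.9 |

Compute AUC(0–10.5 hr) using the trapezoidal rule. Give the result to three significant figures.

Trapezoidal AUC_0→10.5:
  [0→1]: (0.0+761.3)/2 × 1 = 380.65
  [1→2]: (761.3+605.8)/2 × 1 = 683.55
  [2→5]: (605.8+214.2)/2 × 3 = 1230.0
  [5→6.5]: (214.2+126.3)/2 × 1.5 = 255.375
  [6.5→8.5]: (126.3+62.4)/2 × 2 = 188.7
  [8.5→10.5]: (62.4+30.9)/2 × 2 = 93.3
  Sum = 2831.575 µg/L·hr

AUC = 2830 µg/L·hr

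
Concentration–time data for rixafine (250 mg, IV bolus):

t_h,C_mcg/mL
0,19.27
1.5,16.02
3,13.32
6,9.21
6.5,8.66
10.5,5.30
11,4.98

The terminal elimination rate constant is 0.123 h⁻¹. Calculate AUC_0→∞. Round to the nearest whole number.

AUC = 158 mcg/mL·h

Trapezoidal AUC_0→11:
  [0→1.5]: (19.27+16.02)/2 × 1.5 = 26.4675
  [1.5→3]: (16.02+13.32)/2 × 1.5 = 22.005
  [3→6]: (13.32+9.21)/2 × 3 = 33.795
  [6→6.5]: (9.21+8.66)/2 × 0.5 = 4.4675
  [6.5→10.5]: (8.66+5.30)/2 × 4 = 27.92
  [10.5→11]: (5.30+4.98)/2 × 0.5 = 2.57
  Sum = 117.225 mcg/mL·h
Extrapolated tail: C_last / k_e = 4.98 / 0.123 = 40.488
AUC_0→∞ = 117.225 + 40.488 = 157.713 mcg/mL·h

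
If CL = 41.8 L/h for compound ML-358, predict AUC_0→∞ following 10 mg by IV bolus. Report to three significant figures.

AUC_0→∞ = Dose_iv / CL
        = 10 / 41.8 = 0.239234 mg/L·h

AUC = 0.239 mg/L·h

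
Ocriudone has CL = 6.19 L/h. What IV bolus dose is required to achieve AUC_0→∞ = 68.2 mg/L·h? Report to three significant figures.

Dose = 422 mg

Dose_iv = CL × AUC_0→∞
     = 6.19 × 68.2 = 422.158 mg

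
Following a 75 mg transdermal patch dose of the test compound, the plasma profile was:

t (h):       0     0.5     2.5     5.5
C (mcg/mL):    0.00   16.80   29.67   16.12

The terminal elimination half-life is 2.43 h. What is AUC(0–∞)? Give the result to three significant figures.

Trapezoidal AUC_0→5.5:
  [0→0.5]: (0.00+16.80)/2 × 0.5 = 4.2
  [0.5→2.5]: (16.80+29.67)/2 × 2 = 46.47
  [2.5→5.5]: (29.67+16.12)/2 × 3 = 68.685
  Sum = 119.355 mcg/mL·h
k_e = ln2 / t½ = 0.693147 / 2.43 = 0.2852 h^-1
Extrapolated tail: C_last / k_e = 16.12 / 0.2852 = 56.522
AUC_0→∞ = 119.355 + 56.522 = 175.877 mcg/mL·h

AUC = 176 mcg/mL·h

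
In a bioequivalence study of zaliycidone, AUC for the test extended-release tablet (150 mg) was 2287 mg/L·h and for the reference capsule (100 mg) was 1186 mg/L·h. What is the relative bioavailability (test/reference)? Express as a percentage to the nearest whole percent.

F_rel = 129%

F_rel = (AUC_test/D_test) / (AUC_ref/D_ref)
      = (2287/150) / (1186/100)
      = 15.2467 / 11.86 = 1.2856 = 128.56%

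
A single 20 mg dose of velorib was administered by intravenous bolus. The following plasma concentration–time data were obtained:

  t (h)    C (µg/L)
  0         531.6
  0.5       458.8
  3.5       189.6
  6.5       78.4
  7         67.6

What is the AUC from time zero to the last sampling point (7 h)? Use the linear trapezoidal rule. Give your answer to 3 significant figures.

Trapezoidal AUC_0→7:
  [0→0.5]: (531.6+458.8)/2 × 0.5 = 247.6
  [0.5→3.5]: (458.8+189.6)/2 × 3 = 972.6
  [3.5→6.5]: (189.6+78.4)/2 × 3 = 402.0
  [6.5→7]: (78.4+67.6)/2 × 0.5 = 36.5
  Sum = 1658.7 µg/L·h

AUC = 1660 µg/L·h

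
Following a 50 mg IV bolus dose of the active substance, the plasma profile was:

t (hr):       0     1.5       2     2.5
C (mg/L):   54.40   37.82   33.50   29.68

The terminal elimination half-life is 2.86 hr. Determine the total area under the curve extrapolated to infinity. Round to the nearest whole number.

AUC = 225 mg/L·hr

Trapezoidal AUC_0→2.5:
  [0→1.5]: (54.40+37.82)/2 × 1.5 = 69.165
  [1.5→2]: (37.82+33.50)/2 × 0.5 = 17.83
  [2→2.5]: (33.50+29.68)/2 × 0.5 = 15.795
  Sum = 102.79 mg/L·hr
k_e = ln2 / t½ = 0.693147 / 2.86 = 0.2424 hr^-1
Extrapolated tail: C_last / k_e = 29.68 / 0.2424 = 122.442
AUC_0→∞ = 102.79 + 122.442 = 225.232 mg/L·hr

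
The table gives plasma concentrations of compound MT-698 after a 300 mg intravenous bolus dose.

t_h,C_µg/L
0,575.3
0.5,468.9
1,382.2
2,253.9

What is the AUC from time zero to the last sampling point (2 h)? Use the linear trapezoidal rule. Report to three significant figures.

Trapezoidal AUC_0→2:
  [0→0.5]: (575.3+468.9)/2 × 0.5 = 261.05
  [0.5→1]: (468.9+382.2)/2 × 0.5 = 212.775
  [1→2]: (382.2+253.9)/2 × 1 = 318.05
  Sum = 791.875 µg/L·h

AUC = 792 µg/L·h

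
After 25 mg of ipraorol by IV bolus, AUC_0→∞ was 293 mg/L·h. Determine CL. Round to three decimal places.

CL = Dose_iv / AUC_0→∞
   = 25 / 293 = 0.0853242 L/h

CL = 0.085 L/h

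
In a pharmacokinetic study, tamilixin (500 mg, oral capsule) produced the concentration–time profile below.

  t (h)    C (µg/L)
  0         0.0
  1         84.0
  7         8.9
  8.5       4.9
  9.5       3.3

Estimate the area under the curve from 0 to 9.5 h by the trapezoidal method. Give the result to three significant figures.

AUC = 335 µg/L·h

Trapezoidal AUC_0→9.5:
  [0→1]: (0.0+84.0)/2 × 1 = 42.0
  [1→7]: (84.0+8.9)/2 × 6 = 278.7
  [7→8.5]: (8.9+4.9)/2 × 1.5 = 10.35
  [8.5→9.5]: (4.9+3.3)/2 × 1 = 4.1
  Sum = 335.15 µg/L·h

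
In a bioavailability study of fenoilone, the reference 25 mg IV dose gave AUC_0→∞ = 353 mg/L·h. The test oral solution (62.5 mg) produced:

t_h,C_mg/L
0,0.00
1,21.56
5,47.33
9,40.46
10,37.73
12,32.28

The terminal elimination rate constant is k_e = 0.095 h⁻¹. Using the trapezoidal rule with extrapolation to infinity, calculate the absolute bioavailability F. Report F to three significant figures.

Trapezoidal AUC_0→12 (oral solution):
  [0→1]: (0.00+21.56)/2 × 1 = 10.78
  [1→5]: (21.56+47.33)/2 × 4 = 137.78
  [5→9]: (47.33+40.46)/2 × 4 = 175.58
  [9→10]: (40.46+37.73)/2 × 1 = 39.095
  [10→12]: (37.73+32.28)/2 × 2 = 70.01
  Sum = 433.245 mg/L·h
Tail: C_last/k_e = 32.28/0.095 = 339.789
AUC_0→∞ (oral solution) = 433.245 + 339.789 = 773.034 mg/L·h
F = (AUC_ev/D_ev)/(AUC_iv/D_iv) = (773.034/62.5)/(353/25) = 12.368544/14.12 = 0.8760

F = 0.876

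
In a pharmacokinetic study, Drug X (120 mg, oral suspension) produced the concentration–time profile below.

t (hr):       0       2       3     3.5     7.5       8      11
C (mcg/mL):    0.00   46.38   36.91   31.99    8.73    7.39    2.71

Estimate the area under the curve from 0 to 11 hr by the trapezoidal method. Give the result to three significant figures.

Trapezoidal AUC_0→11:
  [0→2]: (0.00+46.38)/2 × 2 = 46.38
  [2→3]: (46.38+36.91)/2 × 1 = 41.645
  [3→3.5]: (36.91+31.99)/2 × 0.5 = 17.225
  [3.5→7.5]: (31.99+8.73)/2 × 4 = 81.44
  [7.5→8]: (8.73+7.39)/2 × 0.5 = 4.03
  [8→11]: (7.39+2.71)/2 × 3 = 15.15
  Sum = 205.87 mcg/mL·hr

AUC = 206 mcg/mL·hr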